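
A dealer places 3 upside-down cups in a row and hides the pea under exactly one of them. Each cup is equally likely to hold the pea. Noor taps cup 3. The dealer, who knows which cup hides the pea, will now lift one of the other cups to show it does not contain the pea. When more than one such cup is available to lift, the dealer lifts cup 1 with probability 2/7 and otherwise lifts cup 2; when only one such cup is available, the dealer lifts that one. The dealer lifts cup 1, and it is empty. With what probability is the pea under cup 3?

Condition on the true location of the pea.
If it is under cup 1 (prior 1/3): the dealer opened cup 1, so this case is ruled out; weight (1/3)·0 = 0.
If it is under cup 2 (prior 1/3): only cup 1 is available, probability 1; weight (1/3)·1 = 1/3.
If it is under cup 3 (prior 1/3): cup 1 is available, opened with probability 2/7; weight (1/3)·(2/7) = 2/21.
The weights sum to 3/7.
So P(the pea under cup 3 | the dealer opened cup 1) = (2/21) / (3/7) = 2/9.

2/9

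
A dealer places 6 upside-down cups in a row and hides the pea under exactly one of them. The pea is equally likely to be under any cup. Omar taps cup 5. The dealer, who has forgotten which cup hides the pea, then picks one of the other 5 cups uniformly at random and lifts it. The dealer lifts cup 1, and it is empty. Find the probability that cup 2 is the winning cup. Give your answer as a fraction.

Because the dealer chose which cup to lift without knowing where the pea is, the choice is independent of the prize location. Learning that cup 1 does not hold the pea simply rules out that one location and leaves the remaining 5 cups still equally likely by symmetry.
So P(the pea under cup 2) = 1/5.

1/5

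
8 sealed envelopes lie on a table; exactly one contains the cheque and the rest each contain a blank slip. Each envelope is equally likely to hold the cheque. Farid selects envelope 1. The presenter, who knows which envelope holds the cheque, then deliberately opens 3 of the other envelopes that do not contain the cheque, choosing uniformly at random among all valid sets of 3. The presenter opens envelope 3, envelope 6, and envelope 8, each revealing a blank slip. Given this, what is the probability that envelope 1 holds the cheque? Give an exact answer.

Apply Bayes' rule, conditioning on where the cheque actually is.
If it is in envelope 1 (prior 1/8): the presenter has 35 equally likely choices, so probability 1/35; weight (1/8)·(1/35) = 1/280.
If it is in any of envelopes 2, 4, 5, and 7 (prior 1/8 each): the presenter has 20 equally likely choices, so probability 1/20; weight (1/8)·(1/20) = 1/160 each.
If it is in any of envelopes 3, 6, and 8 (prior 1/8 each): that envelope was opened and seen not to hold the prize — ruled out; weight (1/8)·0 = 0 each.
The weights sum to 1/35.
So P(the cheque in envelope 1 | the presenter opened envelope 3, envelope 6, and envelope 8) = (1/280) / (1/35) = 1/8.

1/8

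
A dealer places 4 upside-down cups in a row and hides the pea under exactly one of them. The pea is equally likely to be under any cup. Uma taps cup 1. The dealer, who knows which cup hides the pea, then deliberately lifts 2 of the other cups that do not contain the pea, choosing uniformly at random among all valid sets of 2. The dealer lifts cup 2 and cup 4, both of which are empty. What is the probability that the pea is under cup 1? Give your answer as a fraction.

1/4

Condition on the true location of the pea.
If it is under cup 1 (prior 1/4): the dealer has 3 equally likely choices, so probability 1/3; weight (1/4)·(1/3) = 1/12.
If it is under either of cups 2 and 4 (prior 1/4 each): that cup was opened and seen not to hold the prize — ruled out; weight (1/4)·0 = 0 each.
If it is under cup 3 (prior 1/4): the dealer has no choice, probability 1; weight (1/4)·1 = 1/4.
The weights sum to 1/3.
So P(the pea under cup 1 | the dealer opened cup 2 and cup 4) = (1/12) / (1/3) = 1/4.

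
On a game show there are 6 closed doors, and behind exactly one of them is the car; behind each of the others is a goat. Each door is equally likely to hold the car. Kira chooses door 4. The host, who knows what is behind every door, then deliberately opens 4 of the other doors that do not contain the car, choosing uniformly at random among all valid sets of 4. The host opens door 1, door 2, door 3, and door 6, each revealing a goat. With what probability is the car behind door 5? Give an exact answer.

5/6

Condition on the true location of the car.
If it is behind any of doors 1, 2, 3, and 6 (prior 1/6 each): that door was opened and seen not to hold the prize — ruled out; weight (1/6)·0 = 0 each.
If it is behind door 4 (prior 1/6): the host has 5 equally likely choices, so probability 1/5; weight (1/6)·(1/5) = 1/30.
If it is behind door 5 (prior 1/6): the host has no choice, probability 1; weight (1/6)·1 = 1/6.
The weights sum to 1/5.
So P(the car behind door 5 | the host opened door 1, door 2, door 3, and door 6) = (1/6) / (1/5) = 5/6.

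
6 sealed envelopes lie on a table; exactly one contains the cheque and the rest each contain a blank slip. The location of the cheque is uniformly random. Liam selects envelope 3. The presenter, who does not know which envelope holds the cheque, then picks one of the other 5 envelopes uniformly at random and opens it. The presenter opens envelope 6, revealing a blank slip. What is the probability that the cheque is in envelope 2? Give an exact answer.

Consider each possible location of the cheque in turn.
If it is in any of envelopes 1, 2, 3, 4, and 5 (prior 1/6 each): the presenter picks envelope 6 with probability 1/5 regardless, and it is not the prize; weight (1/6)·(1/5) = 1/30 each.
If it is in envelope 6 (prior 1/6): the presenter opened envelope 6, so this case is ruled out; weight (1/6)·0 = 0.
The weights sum to 1/6.
So P(the cheque in envelope 2 | the presenter opened envelope 6) = (1/30) / (1/6) = 1/5.

1/5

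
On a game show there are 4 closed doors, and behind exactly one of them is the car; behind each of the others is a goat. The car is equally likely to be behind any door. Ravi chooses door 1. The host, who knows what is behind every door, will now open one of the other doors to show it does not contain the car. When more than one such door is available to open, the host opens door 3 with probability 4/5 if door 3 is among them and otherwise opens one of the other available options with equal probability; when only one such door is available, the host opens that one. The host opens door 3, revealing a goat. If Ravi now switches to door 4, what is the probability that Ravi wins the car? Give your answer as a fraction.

Condition on the true location of the car.
If it is behind any of doors 1, 2, and 4 (prior 1/4 each): door 3 is available, opened with probability 4/5; weight (1/4)·(4/5) = 1/5 each.
If it is behind door 3 (prior 1/4): the host opened door 3, so this case is ruled out; weight (1/4)·0 = 0.
The weights sum to 3/5.
So P(the car behind door 4 | the host opened door 3) = (1/5) / (3/5) = 1/3.

1/3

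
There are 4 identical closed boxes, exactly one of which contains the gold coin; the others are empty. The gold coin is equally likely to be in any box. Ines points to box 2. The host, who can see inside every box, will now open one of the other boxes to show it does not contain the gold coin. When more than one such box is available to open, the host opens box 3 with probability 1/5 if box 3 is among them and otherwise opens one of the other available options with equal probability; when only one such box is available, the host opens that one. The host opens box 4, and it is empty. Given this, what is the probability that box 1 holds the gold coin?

Condition on the true location of the gold coin.
If it is in box 1 (prior 1/4): box 3 is available but not opened, probability 4/5; weight (1/4)·(4/5) = 1/5.
If it is in box 2 (prior 1/4): box 3 is available but not opened; box 4 gets probability (1 − 1/5)/2 = 2/5; weight (1/4)·(2/5) = 1/10.
If it is in box 3 (prior 1/4): box 3 holds the prize so is unavailable; the host chooses uniformly among the 2 others, probability 1/2; weight (1/4)·(1/2) = 1/8.
If it is in box 4 (prior 1/4): the host opened box 4, so this case is ruled out; weight (1/4)·0 = 0.
The weights sum to 17/40.
So P(the gold coin in box 1 | the host opened box 4) = (1/5) / (17/40) = 8/17.

8/17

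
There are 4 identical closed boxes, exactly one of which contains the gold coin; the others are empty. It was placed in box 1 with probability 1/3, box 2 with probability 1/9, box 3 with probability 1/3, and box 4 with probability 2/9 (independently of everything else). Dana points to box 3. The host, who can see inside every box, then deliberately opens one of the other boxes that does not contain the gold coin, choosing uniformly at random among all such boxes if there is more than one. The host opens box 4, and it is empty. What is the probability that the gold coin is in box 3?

1/3

Apply Bayes' rule, conditioning on where the gold coin actually is.
If it is in box 1 (prior 1/3): the host has 2 equally likely choices, so probability 1/2; weight (1/3)·(1/2) = 1/6.
If it is in box 2 (prior 1/9): the host has 2 equally likely choices, so probability 1/2; weight (1/9)·(1/2) = 1/18.
If it is in box 3 (prior 1/3): the host has 3 equally likely choices, so probability 1/3; weight (1/3)·(1/3) = 1/9.
If it is in box 4 (prior 2/9): the host opened box 4, so this case is ruled out; weight (2/9)·0 = 0.
The weights sum to 1/3.
So P(the gold coin in box 3 | the host opened box 4) = (1/9) / (1/3) = 1/3.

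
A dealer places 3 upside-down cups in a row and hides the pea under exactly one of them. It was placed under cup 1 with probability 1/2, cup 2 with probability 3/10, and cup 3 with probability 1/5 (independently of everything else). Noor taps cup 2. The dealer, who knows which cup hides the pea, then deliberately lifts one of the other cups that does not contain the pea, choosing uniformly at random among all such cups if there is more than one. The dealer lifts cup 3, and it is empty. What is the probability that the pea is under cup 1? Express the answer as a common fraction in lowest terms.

10/13

Condition on the true location of the pea.
If it is under cup 1 (prior 1/2): the dealer has no choice, probability 1; weight (1/2)·1 = 1/2.
If it is under cup 2 (prior 3/10): the dealer has 2 equally likely choices, so probability 1/2; weight (3/10)·(1/2) = 3/20.
If it is under cup 3 (prior 1/5): the dealer opened cup 3, so this case is ruled out; weight (1/5)·0 = 0.
The weights sum to 13/20.
So P(the pea under cup 1 | the dealer opened cup 3) = (1/2) / (13/20) = 10/13.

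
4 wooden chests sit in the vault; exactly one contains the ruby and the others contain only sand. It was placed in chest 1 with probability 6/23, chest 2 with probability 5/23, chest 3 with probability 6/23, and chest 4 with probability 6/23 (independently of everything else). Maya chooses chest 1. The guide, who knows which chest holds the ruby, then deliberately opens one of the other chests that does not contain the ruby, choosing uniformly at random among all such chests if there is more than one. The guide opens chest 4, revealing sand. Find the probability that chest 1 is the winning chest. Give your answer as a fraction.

4/15

Consider each possible location of the ruby in turn.
If it is in chest 1 (prior 6/23): the guide has 3 equally likely choices, so probability 1/3; weight (6/23)·(1/3) = 2/23.
If it is in chest 2 (prior 5/23): the guide has 2 equally likely choices, so probability 1/2; weight (5/23)·(1/2) = 5/46.
If it is in chest 3 (prior 6/23): the guide has 2 equally likely choices, so probability 1/2; weight (6/23)·(1/2) = 3/23.
If it is in chest 4 (prior 6/23): the guide opened chest 4, so this case is ruled out; weight (6/23)·0 = 0.
The weights sum to 15/46.
So P(the ruby in chest 1 | the guide opened chest 4) = (2/23) / (15/46) = 4/15.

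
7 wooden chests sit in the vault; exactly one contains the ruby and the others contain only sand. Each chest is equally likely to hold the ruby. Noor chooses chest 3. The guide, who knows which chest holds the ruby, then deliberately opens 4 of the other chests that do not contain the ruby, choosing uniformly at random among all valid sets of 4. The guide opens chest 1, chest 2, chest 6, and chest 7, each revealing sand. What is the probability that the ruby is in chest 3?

Condition on the true location of the ruby.
If it is in any of chests 1, 2, 6, and 7 (prior 1/7 each): that chest was opened and seen not to hold the prize — ruled out; weight (1/7)·0 = 0 each.
If it is in chest 3 (prior 1/7): the guide has 15 equally likely choices, so probability 1/15; weight (1/7)·(1/15) = 1/105.
If it is in either of chests 4 and 5 (prior 1/7 each): the guide has 5 equally likely choices, so probability 1/5; weight (1/7)·(1/5) = 1/35 each.
The weights sum to 1/15.
So P(the ruby in chest 3 | the guide opened chest 1, chest 2, chest 6, and chest 7) = (1/105) / (1/15) = 1/7.

1/7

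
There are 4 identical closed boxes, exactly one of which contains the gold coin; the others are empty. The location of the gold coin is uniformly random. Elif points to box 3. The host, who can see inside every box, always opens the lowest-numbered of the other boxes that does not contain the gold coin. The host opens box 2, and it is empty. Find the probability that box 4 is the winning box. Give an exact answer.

Condition on the true location of the gold coin.
If it is in box 1 (prior 1/4): box 2 is the lowest-numbered option available, probability 1; weight (1/4)·1 = 1/4.
If it is in box 2 (prior 1/4): the host opened box 2, so this case is ruled out; weight (1/4)·0 = 0.
If it is in either of boxes 3 and 4 (prior 1/4 each): the host would have opened box 1 instead, probability 0; weight (1/4)·0 = 0 each.
The weights sum to 1/4.
So P(the gold coin in box 4 | the host opened box 2) = 0 / (1/4) = 0.

0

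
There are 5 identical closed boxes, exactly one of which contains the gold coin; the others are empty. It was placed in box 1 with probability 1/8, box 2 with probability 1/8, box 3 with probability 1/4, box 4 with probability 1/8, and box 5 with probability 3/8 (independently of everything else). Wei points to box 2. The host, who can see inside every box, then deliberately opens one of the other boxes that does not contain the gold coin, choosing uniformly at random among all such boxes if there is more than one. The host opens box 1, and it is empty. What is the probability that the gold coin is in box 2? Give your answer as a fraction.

Apply Bayes' rule, conditioning on where the gold coin actually is.
If it is in box 1 (prior 1/8): the host opened box 1, so this case is ruled out; weight (1/8)·0 = 0.
If it is in box 2 (prior 1/8): the host has 4 equally likely choices, so probability 1/4; weight (1/8)·(1/4) = 1/32.
If it is in box 3 (prior 1/4): the host has 3 equally likely choices, so probability 1/3; weight (1/4)·(1/3) = 1/12.
If it is in box 4 (prior 1/8): the host has 3 equally likely choices, so probability 1/3; weight (1/8)·(1/3) = 1/24.
If it is in box 5 (prior 3/8): the host has 3 equally likely choices, so probability 1/3; weight (3/8)·(1/3) = 1/8.
The weights sum to 9/32.
So P(the gold coin in box 2 | the host opened box 1) = (1/32) / (9/32) = 1/9.

1/9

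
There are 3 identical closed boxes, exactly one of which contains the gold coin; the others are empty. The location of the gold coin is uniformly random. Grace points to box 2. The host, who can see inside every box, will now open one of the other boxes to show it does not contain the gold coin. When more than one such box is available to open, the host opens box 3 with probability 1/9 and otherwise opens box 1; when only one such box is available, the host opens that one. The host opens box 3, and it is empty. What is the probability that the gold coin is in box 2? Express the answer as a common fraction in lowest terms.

1/10

Condition on the true location of the gold coin.
If it is in box 1 (prior 1/3): only box 3 is available, probability 1; weight (1/3)·1 = 1/3.
If it is in box 2 (prior 1/3): box 3 is available, opened with probability 1/9; weight (1/3)·(1/9) = 1/27.
If it is in box 3 (prior 1/3): the host opened box 3, so this case is ruled out; weight (1/3)·0 = 0.
The weights sum to 10/27.
So P(the gold coin in box 2 | the host opened box 3) = (1/27) / (10/27) = 1/10.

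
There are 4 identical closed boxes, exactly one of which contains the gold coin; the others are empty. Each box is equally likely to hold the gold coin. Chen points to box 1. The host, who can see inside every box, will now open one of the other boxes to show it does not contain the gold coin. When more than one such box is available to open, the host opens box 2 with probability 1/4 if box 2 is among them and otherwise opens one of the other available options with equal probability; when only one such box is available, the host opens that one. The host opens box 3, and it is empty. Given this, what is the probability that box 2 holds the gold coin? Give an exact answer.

Consider each possible location of the gold coin in turn.
If it is in box 1 (prior 1/4): box 2 is available but not opened; box 3 gets probability (1 − 1/4)/2 = 3/8; weight (1/4)·(3/8) = 3/32.
If it is in box 2 (prior 1/4): box 2 holds the prize so is unavailable; the host chooses uniformly among the 2 others, probability 1/2; weight (1/4)·(1/2) = 1/8.
If it is in box 3 (prior 1/4): the host opened box 3, so this case is ruled out; weight (1/4)·0 = 0.
If it is in box 4 (prior 1/4): box 2 is available but not opened, probability 3/4; weight (1/4)·(3/4) = 3/16.
The weights sum to 13/32.
So P(the gold coin in box 2 | the host opened box 3) = (1/8) / (13/32) = 4/13.

4/13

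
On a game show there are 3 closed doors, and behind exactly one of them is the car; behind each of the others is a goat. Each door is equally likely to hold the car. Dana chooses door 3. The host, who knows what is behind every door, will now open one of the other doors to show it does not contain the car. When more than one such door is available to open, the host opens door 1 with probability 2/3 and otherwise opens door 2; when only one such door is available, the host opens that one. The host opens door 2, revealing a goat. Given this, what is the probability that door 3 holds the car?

Apply Bayes' rule, conditioning on where the car actually is.
If it is behind door 1 (prior 1/3): only door 2 is available, probability 1; weight (1/3)·1 = 1/3.
If it is behind door 2 (prior 1/3): the host opened door 2, so this case is ruled out; weight (1/3)·0 = 0.
If it is behind door 3 (prior 1/3): door 1 is available but not opened, probability 1/3; weight (1/3)·(1/3) = 1/9.
The weights sum to 4/9.
So P(the car behind door 3 | the host opened door 2) = (1/9) / (4/9) = 1/4.

1/4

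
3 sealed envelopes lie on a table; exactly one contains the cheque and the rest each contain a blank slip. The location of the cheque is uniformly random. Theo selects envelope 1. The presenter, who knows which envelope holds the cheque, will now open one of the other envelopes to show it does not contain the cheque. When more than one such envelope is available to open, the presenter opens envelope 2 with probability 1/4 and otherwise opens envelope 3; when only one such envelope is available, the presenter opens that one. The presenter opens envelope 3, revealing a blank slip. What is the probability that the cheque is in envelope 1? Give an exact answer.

Apply Bayes' rule, conditioning on where the cheque actually is.
If it is in envelope 1 (prior 1/3): envelope 2 is available but not opened, probability 3/4; weight (1/3)·(3/4) = 1/4.
If it is in envelope 2 (prior 1/3): only envelope 3 is available, probability 1; weight (1/3)·1 = 1/3.
If it is in envelope 3 (prior 1/3): the presenter opened envelope 3, so this case is ruled out; weight (1/3)·0 = 0.
The weights sum to 7/12.
So P(the cheque in envelope 1 | the presenter opened envelope 3) = (1/4) / (7/12) = 3/7.

3/7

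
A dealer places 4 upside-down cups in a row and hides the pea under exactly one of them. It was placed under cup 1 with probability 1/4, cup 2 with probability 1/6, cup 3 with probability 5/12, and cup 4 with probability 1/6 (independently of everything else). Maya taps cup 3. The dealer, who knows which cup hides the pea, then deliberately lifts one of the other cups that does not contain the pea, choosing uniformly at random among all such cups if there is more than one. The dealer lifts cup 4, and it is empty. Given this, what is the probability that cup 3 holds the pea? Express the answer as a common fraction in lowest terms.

2/5

Consider each possible location of the pea in turn.
If it is under cup 1 (prior 1/4): the dealer has 2 equally likely choices, so probability 1/2; weight (1/4)·(1/2) = 1/8.
If it is under cup 2 (prior 1/6): the dealer has 2 equally likely choices, so probability 1/2; weight (1/6)·(1/2) = 1/12.
If it is under cup 3 (prior 5/12): the dealer has 3 equally likely choices, so probability 1/3; weight (5/12)·(1/3) = 5/36.
If it is under cup 4 (prior 1/6): the dealer opened cup 4, so this case is ruled out; weight (1/6)·0 = 0.
The weights sum to 25/72.
So P(the pea under cup 3 | the dealer opened cup 4) = (5/36) / (25/72) = 2/5.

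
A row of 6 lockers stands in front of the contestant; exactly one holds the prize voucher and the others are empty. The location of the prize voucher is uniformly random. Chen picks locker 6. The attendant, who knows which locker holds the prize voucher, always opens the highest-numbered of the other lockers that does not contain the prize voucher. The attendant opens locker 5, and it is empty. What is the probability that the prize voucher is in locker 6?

Condition on the true location of the prize voucher.
If it is in any of lockers 1, 2, 3, 4, and 6 (prior 1/6 each): locker 5 is the highest-numbered option available, probability 1; weight (1/6)·1 = 1/6 each.
If it is in locker 5 (prior 1/6): the attendant opened locker 5, so this case is ruled out; weight (1/6)·0 = 0.
The weights sum to 5/6.
So P(the prize voucher in locker 6 | the attendant opened locker 5) = (1/6) / (5/6) = 1/5.

1/5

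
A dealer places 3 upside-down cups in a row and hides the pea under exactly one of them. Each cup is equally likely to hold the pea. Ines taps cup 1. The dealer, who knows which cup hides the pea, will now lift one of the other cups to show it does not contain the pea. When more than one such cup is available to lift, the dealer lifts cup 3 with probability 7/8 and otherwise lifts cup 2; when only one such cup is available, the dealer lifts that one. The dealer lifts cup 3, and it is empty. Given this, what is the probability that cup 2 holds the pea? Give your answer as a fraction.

Apply Bayes' rule, conditioning on where the pea actually is.
If it is under cup 1 (prior 1/3): cup 3 is available, opened with probability 7/8; weight (1/3)·(7/8) = 7/24.
If it is under cup 2 (prior 1/3): only cup 3 is available, probability 1; weight (1/3)·1 = 1/3.
If it is under cup 3 (prior 1/3): the dealer opened cup 3, so this case is ruled out; weight (1/3)·0 = 0.
The weights sum to 5/8.
So P(the pea under cup 2 | the dealer opened cup 3) = (1/3) / (5/8) = 8/15.

8/15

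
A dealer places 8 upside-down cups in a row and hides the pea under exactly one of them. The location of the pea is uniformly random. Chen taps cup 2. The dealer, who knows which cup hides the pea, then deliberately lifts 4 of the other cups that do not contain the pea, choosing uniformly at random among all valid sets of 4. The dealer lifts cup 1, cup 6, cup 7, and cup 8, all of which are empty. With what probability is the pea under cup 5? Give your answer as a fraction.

Condition on the true location of the pea.
If it is under any of cups 1, 6, 7, and 8 (prior 1/8 each): that cup was opened and seen not to hold the prize — ruled out; weight (1/8)·0 = 0 each.
If it is under cup 2 (prior 1/8): the dealer has 35 equally likely choices, so probability 1/35; weight (1/8)·(1/35) = 1/280.
If it is under any of cups 3, 4, and 5 (prior 1/8 each): the dealer has 15 equally likely choices, so probability 1/15; weight (1/8)·(1/15) = 1/120 each.
The weights sum to 1/35.
So P(the pea under cup 5 | the dealer opened cup 1, cup 6, cup 7, and cup 8) = (1/120) / (1/35) = 7/24.

7/24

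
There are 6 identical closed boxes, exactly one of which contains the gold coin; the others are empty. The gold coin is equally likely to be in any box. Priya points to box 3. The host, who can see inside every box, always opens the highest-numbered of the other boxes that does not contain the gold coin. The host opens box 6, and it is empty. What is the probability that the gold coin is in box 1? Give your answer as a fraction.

Condition on the true location of the gold coin.
If it is in any of boxes 1, 2, 3, 4, and 5 (prior 1/6 each): box 6 is the highest-numbered option available, probability 1; weight (1/6)·1 = 1/6 each.
If it is in box 6 (prior 1/6): the host opened box 6, so this case is ruled out; weight (1/6)·0 = 0.
The weights sum to 5/6.
So P(the gold coin in box 1 | the host opened box 6) = (1/6) / (5/6) = 1/5.

1/5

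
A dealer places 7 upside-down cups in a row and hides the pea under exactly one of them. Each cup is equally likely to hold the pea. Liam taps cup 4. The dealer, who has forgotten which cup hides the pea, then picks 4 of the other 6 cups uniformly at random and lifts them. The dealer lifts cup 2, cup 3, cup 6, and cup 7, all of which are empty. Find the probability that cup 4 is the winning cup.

1/3

Condition on the true location of the pea.
If it is under any of cups 1, 4, and 5 (prior 1/7 each): the dealer picks exactly this set with probability 1/15 regardless, and none is the prize; weight (1/7)·(1/15) = 1/105 each.
If it is under any of cups 2, 3, 6, and 7 (prior 1/7 each): that cup was opened and seen not to hold the prize — ruled out; weight (1/7)·0 = 0 each.
The weights sum to 1/35.
So P(the pea under cup 4 | the dealer opened cup 2, cup 3, cup 6, and cup 7) = (1/105) / (1/35) = 1/3.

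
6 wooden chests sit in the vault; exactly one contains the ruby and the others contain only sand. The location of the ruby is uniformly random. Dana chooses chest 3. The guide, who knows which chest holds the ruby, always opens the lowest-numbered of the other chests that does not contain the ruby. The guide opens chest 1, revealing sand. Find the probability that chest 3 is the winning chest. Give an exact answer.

1/5

Condition on the true location of the ruby.
If it is in chest 1 (prior 1/6): the guide opened chest 1, so this case is ruled out; weight (1/6)·0 = 0.
If it is in any of chests 2, 3, 4, 5, and 6 (prior 1/6 each): chest 1 is the lowest-numbered option available, probability 1; weight (1/6)·1 = 1/6 each.
The weights sum to 5/6.
So P(the ruby in chest 3 | the guide opened chest 1) = (1/6) / (5/6) = 1/5.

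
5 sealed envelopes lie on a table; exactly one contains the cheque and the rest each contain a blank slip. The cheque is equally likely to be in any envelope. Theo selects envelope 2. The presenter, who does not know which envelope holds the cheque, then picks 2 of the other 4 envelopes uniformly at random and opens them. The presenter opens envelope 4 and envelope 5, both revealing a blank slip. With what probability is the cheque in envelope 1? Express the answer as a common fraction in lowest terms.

Condition on the true location of the cheque.
If it is in any of envelopes 1, 2, and 3 (prior 1/5 each): the presenter picks exactly this set with probability 1/6 regardless, and none is the prize; weight (1/5)·(1/6) = 1/30 each.
If it is in either of envelopes 4 and 5 (prior 1/5 each): that envelope was opened and seen not to hold the prize — ruled out; weight (1/5)·0 = 0 each.
The weights sum to 1/10.
So P(the cheque in envelope 1 | the presenter opened envelope 4 and envelope 5) = (1/30) / (1/10) = 1/3.

1/3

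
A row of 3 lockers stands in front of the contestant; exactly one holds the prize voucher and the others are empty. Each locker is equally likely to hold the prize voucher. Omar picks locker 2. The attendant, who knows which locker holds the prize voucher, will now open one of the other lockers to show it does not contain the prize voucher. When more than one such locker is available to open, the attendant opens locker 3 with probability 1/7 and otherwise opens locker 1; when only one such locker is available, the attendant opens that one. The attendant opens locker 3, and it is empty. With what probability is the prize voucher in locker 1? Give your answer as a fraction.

7/8

Consider each possible location of the prize voucher in turn.
If it is in locker 1 (prior 1/3): only locker 3 is available, probability 1; weight (1/3)·1 = 1/3.
If it is in locker 2 (prior 1/3): locker 3 is available, opened with probability 1/7; weight (1/3)·(1/7) = 1/21.
If it is in locker 3 (prior 1/3): the attendant opened locker 3, so this case is ruled out; weight (1/3)·0 = 0.
The weights sum to 8/21.
So P(the prize voucher in locker 1 | the attendant opened locker 3) = (1/3) / (8/21) = 7/8.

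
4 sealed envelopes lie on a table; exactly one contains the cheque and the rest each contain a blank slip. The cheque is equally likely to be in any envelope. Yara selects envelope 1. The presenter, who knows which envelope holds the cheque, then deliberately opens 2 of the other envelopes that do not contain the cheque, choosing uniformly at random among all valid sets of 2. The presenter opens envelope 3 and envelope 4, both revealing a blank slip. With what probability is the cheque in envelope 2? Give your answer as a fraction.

3/4

Condition on the true location of the cheque.
If it is in envelope 1 (prior 1/4): the presenter has 3 equally likely choices, so probability 1/3; weight (1/4)·(1/3) = 1/12.
If it is in envelope 2 (prior 1/4): the presenter has no choice, probability 1; weight (1/4)·1 = 1/4.
If it is in either of envelopes 3 and 4 (prior 1/4 each): that envelope was opened and seen not to hold the prize — ruled out; weight (1/4)·0 = 0 each.
The weights sum to 1/3.
So P(the cheque in envelope 2 | the presenter opened envelope 3 and envelope 4) = (1/4) / (1/3) = 3/4.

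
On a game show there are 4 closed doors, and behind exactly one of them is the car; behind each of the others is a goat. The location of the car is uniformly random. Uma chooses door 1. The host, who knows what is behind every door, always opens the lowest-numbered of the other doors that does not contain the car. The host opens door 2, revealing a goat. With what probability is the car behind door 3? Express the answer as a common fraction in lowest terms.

1/3

Consider each possible location of the car in turn.
If it is behind any of doors 1, 3, and 4 (prior 1/4 each): door 2 is the lowest-numbered option available, probability 1; weight (1/4)·1 = 1/4 each.
If it is behind door 2 (prior 1/4): the host opened door 2, so this case is ruled out; weight (1/4)·0 = 0.
The weights sum to 3/4.
So P(the car behind door 3 | the host opened door 2) = (1/4) / (3/4) = 1/3.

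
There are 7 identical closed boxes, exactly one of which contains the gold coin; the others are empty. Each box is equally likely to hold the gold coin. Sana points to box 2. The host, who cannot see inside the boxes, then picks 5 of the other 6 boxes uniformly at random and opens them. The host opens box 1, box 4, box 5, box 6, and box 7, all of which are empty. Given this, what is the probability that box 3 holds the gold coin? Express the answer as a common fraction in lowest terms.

Consider each possible location of the gold coin in turn.
If it is in any of boxes 1, 4, 5, 6, and 7 (prior 1/7 each): that box was opened and seen not to hold the prize — ruled out; weight (1/7)·0 = 0 each.
If it is in either of boxes 2 and 3 (prior 1/7 each): the host picks exactly this set with probability 1/6 regardless, and none is the prize; weight (1/7)·(1/6) = 1/42 each.
The weights sum to 1/21.
So P(the gold coin in box 3 | the host opened box 1, box 4, box 5, box 6, and box 7) = (1/42) / (1/21) = 1/2.

1/2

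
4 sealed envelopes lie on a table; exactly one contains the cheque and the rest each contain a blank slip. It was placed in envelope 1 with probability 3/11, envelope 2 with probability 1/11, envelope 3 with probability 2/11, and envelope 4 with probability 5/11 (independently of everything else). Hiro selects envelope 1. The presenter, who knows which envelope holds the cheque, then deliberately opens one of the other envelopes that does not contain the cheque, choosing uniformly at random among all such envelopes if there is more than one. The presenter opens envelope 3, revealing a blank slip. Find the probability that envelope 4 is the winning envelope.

5/8

Consider each possible location of the cheque in turn.
If it is in envelope 1 (prior 3/11): the presenter has 3 equally likely choices, so probability 1/3; weight (3/11)·(1/3) = 1/11.
If it is in envelope 2 (prior 1/11): the presenter has 2 equally likely choices, so probability 1/2; weight (1/11)·(1/2) = 1/22.
If it is in envelope 3 (prior 2/11): the presenter opened envelope 3, so this case is ruled out; weight (2/11)·0 = 0.
If it is in envelope 4 (prior 5/11): the presenter has 2 equally likely choices, so probability 1/2; weight (5/11)·(1/2) = 5/22.
The weights sum to 4/11.
So P(the cheque in envelope 4 | the presenter opened envelope 3) = (5/22) / (4/11) = 5/8.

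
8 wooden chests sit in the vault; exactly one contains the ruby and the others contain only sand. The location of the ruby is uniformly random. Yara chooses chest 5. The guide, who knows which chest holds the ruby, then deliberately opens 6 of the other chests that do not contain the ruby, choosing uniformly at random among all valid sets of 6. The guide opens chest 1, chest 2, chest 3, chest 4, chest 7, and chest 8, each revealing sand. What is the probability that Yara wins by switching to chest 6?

Consider each possible location of the ruby in turn.
If it is in any of chests 1, 2, 3, 4, 7, and 8 (prior 1/8 each): that chest was opened and seen not to hold the prize — ruled out; weight (1/8)·0 = 0 each.
If it is in chest 5 (prior 1/8): the guide has 7 equally likely choices, so probability 1/7; weight (1/8)·(1/7) = 1/56.
If it is in chest 6 (prior 1/8): the guide has no choice, probability 1; weight (1/8)·1 = 1/8.
The weights sum to 1/7.
So P(the ruby in chest 6 | the guide opened chest 1, chest 2, chest 3, chest 4, chest 7, and chest 8) = (1/8) / (1/7) = 7/8.

7/8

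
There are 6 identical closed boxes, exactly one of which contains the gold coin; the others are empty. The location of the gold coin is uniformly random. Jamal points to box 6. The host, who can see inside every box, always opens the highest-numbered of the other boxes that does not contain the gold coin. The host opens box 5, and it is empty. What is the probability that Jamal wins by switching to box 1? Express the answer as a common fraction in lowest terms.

1/5

Apply Bayes' rule, conditioning on where the gold coin actually is.
If it is in any of boxes 1, 2, 3, 4, and 6 (prior 1/6 each): box 5 is the highest-numbered option available, probability 1; weight (1/6)·1 = 1/6 each.
If it is in box 5 (prior 1/6): the host opened box 5, so this case is ruled out; weight (1/6)·0 = 0.
The weights sum to 5/6.
So P(the gold coin in box 1 | the host opened box 5) = (1/6) / (5/6) = 1/5.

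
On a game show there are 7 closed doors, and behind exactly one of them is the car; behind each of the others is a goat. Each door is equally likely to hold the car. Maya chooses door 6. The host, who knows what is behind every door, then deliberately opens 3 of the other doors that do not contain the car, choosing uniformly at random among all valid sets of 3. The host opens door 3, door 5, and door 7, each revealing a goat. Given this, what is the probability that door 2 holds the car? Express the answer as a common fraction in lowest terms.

Condition on the true location of the car.
If it is behind any of doors 1, 2, and 4 (prior 1/7 each): the host has 10 equally likely choices, so probability 1/10; weight (1/7)·(1/10) = 1/70 each.
If it is behind any of doors 3, 5, and 7 (prior 1/7 each): that door was opened and seen not to hold the prize — ruled out; weight (1/7)·0 = 0 each.
If it is behind door 6 (prior 1/7): the host has 20 equally likely choices, so probability 1/20; weight (1/7)·(1/20) = 1/140.
The weights sum to 1/20.
So P(the car behind door 2 | the host opened door 3, door 5, and door 7) = (1/70) / (1/20) = 2/7.

2/7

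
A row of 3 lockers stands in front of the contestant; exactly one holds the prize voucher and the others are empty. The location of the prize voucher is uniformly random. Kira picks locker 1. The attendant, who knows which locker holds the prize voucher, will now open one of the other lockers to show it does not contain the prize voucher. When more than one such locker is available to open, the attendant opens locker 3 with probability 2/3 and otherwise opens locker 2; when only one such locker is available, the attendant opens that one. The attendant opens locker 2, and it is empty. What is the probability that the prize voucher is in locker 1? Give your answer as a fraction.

Consider each possible location of the prize voucher in turn.
If it is in locker 1 (prior 1/3): locker 3 is available but not opened, probability 1/3; weight (1/3)·(1/3) = 1/9.
If it is in locker 2 (prior 1/3): the attendant opened locker 2, so this case is ruled out; weight (1/3)·0 = 0.
If it is in locker 3 (prior 1/3): only locker 2 is available, probability 1; weight (1/3)·1 = 1/3.
The weights sum to 4/9.
So P(the prize voucher in locker 1 | the attendant opened locker 2) = (1/9) / (4/9) = 1/4.

1/4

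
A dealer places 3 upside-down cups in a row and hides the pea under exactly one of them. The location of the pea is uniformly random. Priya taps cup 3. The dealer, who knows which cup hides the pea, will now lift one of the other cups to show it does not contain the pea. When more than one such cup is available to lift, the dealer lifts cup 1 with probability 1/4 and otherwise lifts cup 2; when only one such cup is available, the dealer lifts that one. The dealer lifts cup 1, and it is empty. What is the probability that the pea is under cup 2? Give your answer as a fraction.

4/5

Condition on the true location of the pea.
If it is under cup 1 (prior 1/3): the dealer opened cup 1, so this case is ruled out; weight (1/3)·0 = 0.
If it is under cup 2 (prior 1/3): only cup 1 is available, probability 1; weight (1/3)·1 = 1/3.
If it is under cup 3 (prior 1/3): cup 1 is available, opened with probability 1/4; weight (1/3)·(1/4) = 1/12.
The weights sum to 5/12.
So P(the pea under cup 2 | the dealer opened cup 1) = (1/3) / (5/12) = 4/5.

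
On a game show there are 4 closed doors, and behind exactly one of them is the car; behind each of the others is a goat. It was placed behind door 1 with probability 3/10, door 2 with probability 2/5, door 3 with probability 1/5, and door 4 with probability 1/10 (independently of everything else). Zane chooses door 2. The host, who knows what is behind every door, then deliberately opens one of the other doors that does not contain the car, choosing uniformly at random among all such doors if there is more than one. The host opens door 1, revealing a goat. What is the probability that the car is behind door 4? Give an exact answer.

Apply Bayes' rule, conditioning on where the car actually is.
If it is behind door 1 (prior 3/10): the host opened door 1, so this case is ruled out; weight (3/10)·0 = 0.
If it is behind door 2 (prior 2/5): the host has 3 equally likely choices, so probability 1/3; weight (2/5)·(1/3) = 2/15.
If it is behind door 3 (prior 1/5): the host has 2 equally likely choices, so probability 1/2; weight (1/5)·(1/2) = 1/10.
If it is behind door 4 (prior 1/10): the host has 2 equally likely choices, so probability 1/2; weight (1/10)·(1/2) = 1/20.
The weights sum to 17/60.
So P(the car behind door 4 | the host opened door 1) = (1/20) / (17/60) = 3/17.

3/17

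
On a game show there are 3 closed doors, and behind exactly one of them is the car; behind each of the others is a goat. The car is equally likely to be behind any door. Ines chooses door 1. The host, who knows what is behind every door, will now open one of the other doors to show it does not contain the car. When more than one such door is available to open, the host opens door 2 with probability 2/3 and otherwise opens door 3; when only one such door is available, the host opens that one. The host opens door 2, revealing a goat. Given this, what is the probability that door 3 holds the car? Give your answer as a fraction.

Consider each possible location of the car in turn.
If it is behind door 1 (prior 1/3): door 2 is available, opened with probability 2/3; weight (1/3)·(2/3) = 2/9.
If it is behind door 2 (prior 1/3): the host opened door 2, so this case is ruled out; weight (1/3)·0 = 0.
If it is behind door 3 (prior 1/3): only door 2 is available, probability 1; weight (1/3)·1 = 1/3.
The weights sum to 5/9.
So P(the car behind door 3 | the host opened door 2) = (1/3) / (5/9) = 3/5.

3/5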